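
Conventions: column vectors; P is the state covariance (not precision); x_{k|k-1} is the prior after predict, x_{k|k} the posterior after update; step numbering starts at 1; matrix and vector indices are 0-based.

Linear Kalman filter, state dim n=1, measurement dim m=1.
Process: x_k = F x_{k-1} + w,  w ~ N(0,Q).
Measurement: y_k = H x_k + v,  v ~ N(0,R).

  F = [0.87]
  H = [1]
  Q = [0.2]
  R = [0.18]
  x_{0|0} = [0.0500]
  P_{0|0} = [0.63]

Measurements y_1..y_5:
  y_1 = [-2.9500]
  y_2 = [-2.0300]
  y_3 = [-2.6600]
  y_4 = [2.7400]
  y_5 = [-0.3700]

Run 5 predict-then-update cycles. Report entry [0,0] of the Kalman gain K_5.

step 1: x^-=[0.0435]  P^-=[0.6768]  S=[0.8568]  K=[0.7899]  nu=[-2.9935]  x^+=[-2.3211]  P^+=[0.1422]
step 2: x^-=[-2.0194]  P^-=[0.3076]  S=[0.4876]  K=[0.6309]  nu=[-0.0106]  x^+=[-2.0261]  P^+=[0.1136]
step 3: x^-=[-1.7627]  P^-=[0.2859]  S=[0.4659]  K=[0.6137]  nu=[-0.8973]  x^+=[-2.3134]  P^+=[0.1105]
step 4: x^-=[-2.0126]  P^-=[0.2836]  S=[0.4636]  K=[0.6117]  nu=[4.7526]  x^+=[0.8948]  P^+=[0.1101]
step 5: x^-=[0.7784]  P^-=[0.2833]  S=[0.4633]  K=[0.6115]  nu=[-1.1484]  x^+=[0.0761]  P^+=[0.1101]

K[0,0] = 0.6115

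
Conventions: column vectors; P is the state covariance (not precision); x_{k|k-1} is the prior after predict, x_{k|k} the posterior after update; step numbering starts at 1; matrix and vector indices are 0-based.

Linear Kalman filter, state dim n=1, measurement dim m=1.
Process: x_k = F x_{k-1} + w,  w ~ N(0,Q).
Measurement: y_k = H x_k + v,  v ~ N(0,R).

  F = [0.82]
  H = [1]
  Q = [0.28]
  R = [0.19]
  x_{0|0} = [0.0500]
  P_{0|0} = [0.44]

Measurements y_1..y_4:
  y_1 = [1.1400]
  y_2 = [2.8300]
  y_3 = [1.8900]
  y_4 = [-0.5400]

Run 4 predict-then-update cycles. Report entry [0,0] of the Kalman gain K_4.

K[0,0] = 0.6570

step 1: x^-=[0.0410]  P^-=[0.5759]  S=[0.7659]  K=[0.7519]  nu=[1.0990]  x^+=[0.8674]  P^+=[0.1429]
step 2: x^-=[0.7112]  P^-=[0.3761]  S=[0.5661]  K=[0.6643]  nu=[2.1188]  x^+=[2.1188]  P^+=[0.1262]
step 3: x^-=[1.7374]  P^-=[0.3649]  S=[0.5549]  K=[0.6576]  nu=[0.1526]  x^+=[1.8378]  P^+=[0.1249]
step 4: x^-=[1.5070]  P^-=[0.3640]  S=[0.5540]  K=[0.6570]  nu=[-2.0470]  x^+=[0.1620]  P^+=[0.1248]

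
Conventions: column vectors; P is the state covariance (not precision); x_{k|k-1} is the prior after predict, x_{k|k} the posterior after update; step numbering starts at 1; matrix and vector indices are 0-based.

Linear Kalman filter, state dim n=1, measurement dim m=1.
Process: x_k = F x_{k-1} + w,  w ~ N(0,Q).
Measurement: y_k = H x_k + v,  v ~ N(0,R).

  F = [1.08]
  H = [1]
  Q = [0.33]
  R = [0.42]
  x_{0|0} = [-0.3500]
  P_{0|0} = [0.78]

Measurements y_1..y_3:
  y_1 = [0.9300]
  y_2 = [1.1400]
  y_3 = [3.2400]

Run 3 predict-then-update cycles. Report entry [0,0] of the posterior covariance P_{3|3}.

P_post[0,0] = 0.2529

step 1: x^-=[-0.3780]  P^-=[1.2398]  S=[1.6598]  K=[0.7470]  nu=[1.3080]  x^+=[0.5990]  P^+=[0.3137]
step 2: x^-=[0.6469]  P^-=[0.6959]  S=[1.1159]  K=[0.6236]  nu=[0.4931]  x^+=[0.9544]  P^+=[0.2619]
step 3: x^-=[1.0308]  P^-=[0.6355]  S=[1.0555]  K=[0.6021]  nu=[2.2092]  x^+=[2.3609]  P^+=[0.2529]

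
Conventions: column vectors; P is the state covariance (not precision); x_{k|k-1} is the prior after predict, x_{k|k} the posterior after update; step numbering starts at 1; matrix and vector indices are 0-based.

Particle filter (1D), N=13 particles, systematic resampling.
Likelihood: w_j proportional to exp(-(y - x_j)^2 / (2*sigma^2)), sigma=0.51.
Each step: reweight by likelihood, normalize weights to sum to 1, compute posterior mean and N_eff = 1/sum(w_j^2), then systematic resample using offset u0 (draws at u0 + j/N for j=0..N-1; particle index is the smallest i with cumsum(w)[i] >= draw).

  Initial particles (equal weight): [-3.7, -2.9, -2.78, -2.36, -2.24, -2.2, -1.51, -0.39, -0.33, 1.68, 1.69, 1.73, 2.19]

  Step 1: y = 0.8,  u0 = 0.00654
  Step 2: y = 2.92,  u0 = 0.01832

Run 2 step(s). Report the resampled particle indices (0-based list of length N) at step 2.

step 1: w=[0.0000, 0.0000, 0.0000, 0.0000, 0.0000, 0.0000, 0.0000, 0.0812, 0.1061, 0.2788, 0.2695, 0.2343, 0.0301]  mean=1.3283  Neff=4.4647  idx=[7, 8, 8, 9, 9, 9, 10, 10, 10, 10, 11, 11, 11]
step 2: w=[0.0000, 0.0000, 0.0000, 0.0910, 0.0910, 0.0910, 0.0955, 0.0955, 0.0955, 0.0955, 0.1150, 0.1150, 0.1150]  mean=1.7011  Neff=9.9012  idx=[3, 4, 4, 5, 6, 7, 8, 8, 9, 10, 11, 11, 12]

resampled_idx = [3, 4, 4, 5, 6, 7, 8, 8, 9, 10, 11, 11, 12]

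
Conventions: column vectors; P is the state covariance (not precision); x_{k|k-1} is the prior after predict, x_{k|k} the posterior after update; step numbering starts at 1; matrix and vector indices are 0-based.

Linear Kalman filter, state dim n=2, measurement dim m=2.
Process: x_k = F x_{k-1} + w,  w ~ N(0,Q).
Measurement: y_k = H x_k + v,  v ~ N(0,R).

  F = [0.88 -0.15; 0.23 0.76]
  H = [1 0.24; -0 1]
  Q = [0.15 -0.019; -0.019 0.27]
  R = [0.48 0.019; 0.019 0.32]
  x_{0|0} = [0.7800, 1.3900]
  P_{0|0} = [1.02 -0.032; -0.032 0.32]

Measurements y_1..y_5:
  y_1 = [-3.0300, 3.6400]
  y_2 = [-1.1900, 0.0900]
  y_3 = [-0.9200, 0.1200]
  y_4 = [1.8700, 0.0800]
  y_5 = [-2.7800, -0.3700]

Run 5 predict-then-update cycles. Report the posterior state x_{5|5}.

step 1: x^-=[0.4779, 1.2358]  P^-=[0.9555 0.1307; 0.1307 0.4976]  S=[1.5269 0.2691; 0.2691 0.8176]  K=[0.6562 -0.0562; 0.0600 0.5889]  nu=[-3.8045, 2.4042]  x^+=[-2.1537, 2.4232]  P^+=[0.3152 -0.0055; -0.0055 0.1896]
step 2: x^-=[-2.2588, 1.3463]  P^-=[0.3998 0.0197; 0.0197 0.3943]  S=[0.9120 0.1333; 0.1333 0.7143]  K=[0.4519 -0.0568; 0.0459 0.5434]  nu=[0.7457, -1.2563]  x^+=[-1.8505, 0.6978]  P^+=[0.2181 -0.0096; -0.0096 0.1748]
step 3: x^-=[-1.7331, 0.1048]  P^-=[0.3254 -0.0008; -0.0008 0.3791]  S=[0.8268 0.1091; 0.1091 0.6991]  K=[0.4017 -0.0639; 0.0382 0.5363]  nu=[0.7880, 0.0152]  x^+=[-1.4175, 0.1431]  P^+=[0.1947 -0.0128; -0.0128 0.1723]
step 4: x^-=[-1.2689, -0.2173]  P^-=[0.3080 -0.0074; -0.0074 0.3754]  S=[0.8061 0.1017; 0.1017 0.6954]  K=[0.3884 -0.0674; 0.0351 0.5347]  nu=[3.1910, 0.2973]  x^+=[-0.0494, 0.0538]  P^+=[0.1886 -0.0142; -0.0142 0.1718]
step 5: x^-=[-0.0516, 0.0295]  P^-=[0.3036 -0.0094; -0.0094 0.3742]  S=[0.8007 0.0994; 0.0994 0.6942]  K=[0.3849 -0.0687; 0.0341 0.5342]  nu=[-2.7355, -0.3995]  x^+=[-1.0771, -0.2772]  P^+=[0.1870 -0.0147; -0.0147 0.1716]

x_post = [-1.0771, -0.2772]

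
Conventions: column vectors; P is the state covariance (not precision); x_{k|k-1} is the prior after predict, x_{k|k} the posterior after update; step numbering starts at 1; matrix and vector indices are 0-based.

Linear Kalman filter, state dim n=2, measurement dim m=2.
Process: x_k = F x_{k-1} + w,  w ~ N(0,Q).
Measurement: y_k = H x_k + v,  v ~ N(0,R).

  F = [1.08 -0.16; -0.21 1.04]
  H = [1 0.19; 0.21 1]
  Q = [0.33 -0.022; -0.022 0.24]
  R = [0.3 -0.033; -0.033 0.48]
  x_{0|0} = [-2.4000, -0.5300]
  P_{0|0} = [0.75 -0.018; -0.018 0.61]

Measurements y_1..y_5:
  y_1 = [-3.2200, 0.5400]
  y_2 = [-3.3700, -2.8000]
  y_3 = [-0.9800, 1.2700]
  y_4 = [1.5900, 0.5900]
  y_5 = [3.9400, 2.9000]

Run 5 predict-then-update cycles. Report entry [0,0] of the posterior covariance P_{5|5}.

P_post[0,0] = 0.2281

step 1: x^-=[-2.5072, -0.0472]  P^-=[1.2266 -0.3144; -0.3144 0.9407]  S=[1.4411 0.0764; 0.0764 1.3427]  K=[0.8144 -0.0886; -0.1291 0.6588]  nu=[-0.7038, 1.1137]  x^+=[-3.1791, 0.7773]  P^+=[0.2713 -0.1264; -0.1264 0.3470]
step 2: x^-=[-3.5578, 1.4760]  P^-=[0.6990 -0.2875; -0.2875 0.6825]  S=[0.9144 -0.0555; -0.0555 1.0726]  K=[0.6989 -0.0950; -0.1378 0.5729]  nu=[-0.0926, -3.5289]  x^+=[-3.2873, -0.5329]  P^+=[0.2352 -0.1181; -0.1181 0.3043]
step 3: x^-=[-3.4650, 0.1361]  P^-=[0.6530 -0.2626; -0.2626 0.6311]  S=[0.8760 -0.0490; -0.0490 1.0296]  K=[0.6835 -0.0893; -0.1319 0.5531]  nu=[2.4591, 1.8615]  x^+=[-1.9505, 0.8414]  P^+=[0.2296 -0.1136; -0.1136 0.2937]
step 4: x^-=[-2.2411, 1.2846]  P^-=[0.6446 -0.2544; -0.2544 0.6174]  S=[0.8702 -0.0449; -0.0449 1.0190]  K=[0.6807 -0.0868; -0.1293 0.5478]  nu=[3.5871, -0.2240]  x^+=[0.2200, 0.6982]  P^+=[0.2284 -0.1121; -0.1121 0.2908]
step 5: x^-=[0.1259, 0.6799]  P^-=[0.6426 -0.2519; -0.2519 0.6135]  S=[0.8690 -0.0434; -0.0434 1.0161]  K=[0.6801 -0.0860; -0.1284 0.5463]  nu=[3.6849, 2.1937]  x^+=[2.4432, 1.4051]  P^+=[0.2281 -0.1116; -0.1116 0.2899]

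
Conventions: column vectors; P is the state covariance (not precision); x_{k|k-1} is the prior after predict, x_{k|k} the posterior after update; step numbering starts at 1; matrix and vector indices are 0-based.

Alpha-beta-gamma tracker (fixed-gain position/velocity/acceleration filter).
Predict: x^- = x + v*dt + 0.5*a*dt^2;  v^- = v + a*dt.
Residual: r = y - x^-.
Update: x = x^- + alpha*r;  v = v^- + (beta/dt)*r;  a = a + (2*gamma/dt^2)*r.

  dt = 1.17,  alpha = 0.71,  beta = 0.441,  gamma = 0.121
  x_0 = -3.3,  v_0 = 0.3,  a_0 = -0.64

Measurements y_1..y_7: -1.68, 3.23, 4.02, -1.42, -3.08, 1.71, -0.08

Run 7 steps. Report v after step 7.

v_post = -0.7689

step 1: x_pred=-3.3870  r=1.7070  x^+=-2.1750  v^+=0.1946  a^+=-0.3382
step 2: x_pred=-2.1788  r=5.4088  x^+=1.6614  v^+=1.8376  a^+=0.6180
step 3: x_pred=4.2344  r=-0.2144  x^+=4.0822  v^+=2.4798  a^+=0.5801
step 4: x_pred=7.3806  r=-8.8006  x^+=1.1322  v^+=-0.1586  a^+=-0.9757
step 5: x_pred=0.2787  r=-3.3587  x^+=-2.1060  v^+=-2.5662  a^+=-1.5695
step 6: x_pred=-6.1827  r=7.8927  x^+=-0.5789  v^+=-1.4276  a^+=-0.1742
step 7: x_pred=-2.3684  r=2.2884  x^+=-0.7436  v^+=-0.7689  a^+=0.2304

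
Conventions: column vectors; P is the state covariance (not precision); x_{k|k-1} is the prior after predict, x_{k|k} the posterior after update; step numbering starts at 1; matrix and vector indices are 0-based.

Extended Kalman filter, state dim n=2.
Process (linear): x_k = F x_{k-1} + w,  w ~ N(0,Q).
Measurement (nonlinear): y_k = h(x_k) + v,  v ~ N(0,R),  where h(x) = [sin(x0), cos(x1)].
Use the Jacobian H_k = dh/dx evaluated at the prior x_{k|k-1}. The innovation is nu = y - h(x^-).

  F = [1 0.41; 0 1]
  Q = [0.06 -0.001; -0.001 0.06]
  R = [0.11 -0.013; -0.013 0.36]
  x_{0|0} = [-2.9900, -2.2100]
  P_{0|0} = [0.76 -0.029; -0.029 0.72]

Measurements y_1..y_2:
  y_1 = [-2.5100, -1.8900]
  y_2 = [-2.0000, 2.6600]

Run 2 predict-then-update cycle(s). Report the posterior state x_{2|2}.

x_post = [-1.1366, -1.5234]

step 1: x^-=[-3.8961, -2.2100]  P^-=[0.9173 0.2652; 0.2652 0.7800]  H_jac=[-0.7286 0.0000; 0.0000 0.8026]  S=[0.5969 -0.1681; -0.1681 0.8624]  K=[-1.1110 0.0303; -0.1262 0.7013]  nu=[-3.1949, -1.2934]  x^+=[-0.3855, -2.7137]  P^+=[0.1683 0.0316; 0.0316 0.3166]
step 2: x^-=[-1.4982, -2.7137]  P^-=[0.3074 0.1604; 0.1604 0.3766]  H_jac=[0.0726 0.0000; 0.0000 0.4149]  S=[0.1116 -0.0082; -0.0082 0.4248]  K=[0.2116 0.1607; 0.1314 0.3703]  nu=[-1.0026, 3.5699]  x^+=[-1.1366, -1.5234]  P^+=[0.2920 0.1328; 0.1328 0.3172]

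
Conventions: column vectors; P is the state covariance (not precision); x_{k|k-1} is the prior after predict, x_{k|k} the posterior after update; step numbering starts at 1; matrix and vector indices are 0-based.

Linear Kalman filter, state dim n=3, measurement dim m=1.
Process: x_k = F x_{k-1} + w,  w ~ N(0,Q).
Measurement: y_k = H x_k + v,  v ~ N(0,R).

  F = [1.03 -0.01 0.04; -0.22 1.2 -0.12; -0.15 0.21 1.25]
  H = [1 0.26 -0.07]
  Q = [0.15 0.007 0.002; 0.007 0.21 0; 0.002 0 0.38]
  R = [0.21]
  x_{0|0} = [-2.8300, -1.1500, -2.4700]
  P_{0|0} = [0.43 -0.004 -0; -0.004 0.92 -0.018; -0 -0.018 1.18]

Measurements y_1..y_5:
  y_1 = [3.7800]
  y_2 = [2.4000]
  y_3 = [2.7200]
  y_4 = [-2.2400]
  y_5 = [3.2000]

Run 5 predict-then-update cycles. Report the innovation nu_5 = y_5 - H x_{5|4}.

innov = [3.2921]

step 1: x^-=[-3.0022, -0.4610, -2.9045]  P^-=[0.6083 -0.1130 -0.0082; -0.1130 1.5799 0.0434; -0.0082 0.0434 2.2648]  S=[0.8770]  K=[0.6607; 0.3361; -0.1772]  nu=[6.6987]  x^+=[1.4240, 1.7905, -4.0917]  P^+=[0.2254 -0.3077 0.0945; -0.3077 1.4808 0.0956; 0.0945 0.0956 2.2373]
step 2: x^-=[1.2851, 2.3263, -4.9522]  P^-=[0.4069 -0.4614 0.1297; -0.4614 2.5255 0.2314; 0.1297 0.2314 3.9802]  S=[0.5406]  K=[0.5140; 0.3311; -0.1643]  nu=[0.1634]  x^+=[1.3691, 2.3804, -4.9790]  P^+=[0.2641 -0.5534 0.1753; -0.5534 2.4662 0.2608; 0.1753 0.2608 3.9656]
step 3: x^-=[1.1872, 3.1528, -5.9293]  P^-=[0.4624 -0.7971 0.2573; -0.7971 4.0576 0.5001; 0.2573 0.5001 6.7970]  S=[0.5113]  K=[0.4638; 0.4359; -0.1730]  nu=[0.2980]  x^+=[1.3254, 3.2827, -5.9808]  P^+=[0.3524 -0.9005 0.2984; -0.9005 3.9604 0.5386; 0.2984 0.5386 6.7818]
step 4: x^-=[1.0931, 4.3653, -6.9855]  P^-=[0.5778 -1.2809 0.4623; -1.2809 6.3638 0.9138; 0.4623 0.9138 11.3867]  S=[0.5098]  K=[0.4167; 0.6076; -0.1906]  nu=[-4.9571]  x^+=[-0.9726, 1.3534, -6.0407]  P^+=[0.4893 -1.4100 0.5028; -1.4100 6.1756 0.9728; 0.5028 0.9728 11.3682]
step 5: x^-=[-1.2569, 2.5629, -7.1208]  P^-=[0.7576 -1.9971 0.8151; -1.9971 9.7811 1.4916; 0.8151 1.4916 18.8371]  S=[0.5142]  K=[0.3526; 0.8588; -0.2249]  nu=[3.2921]  x^+=[-0.0962, 5.3901, -7.8612]  P^+=[0.6937 -2.1528 0.8559; -2.1528 9.4019 1.5909; 0.8559 1.5909 18.8111]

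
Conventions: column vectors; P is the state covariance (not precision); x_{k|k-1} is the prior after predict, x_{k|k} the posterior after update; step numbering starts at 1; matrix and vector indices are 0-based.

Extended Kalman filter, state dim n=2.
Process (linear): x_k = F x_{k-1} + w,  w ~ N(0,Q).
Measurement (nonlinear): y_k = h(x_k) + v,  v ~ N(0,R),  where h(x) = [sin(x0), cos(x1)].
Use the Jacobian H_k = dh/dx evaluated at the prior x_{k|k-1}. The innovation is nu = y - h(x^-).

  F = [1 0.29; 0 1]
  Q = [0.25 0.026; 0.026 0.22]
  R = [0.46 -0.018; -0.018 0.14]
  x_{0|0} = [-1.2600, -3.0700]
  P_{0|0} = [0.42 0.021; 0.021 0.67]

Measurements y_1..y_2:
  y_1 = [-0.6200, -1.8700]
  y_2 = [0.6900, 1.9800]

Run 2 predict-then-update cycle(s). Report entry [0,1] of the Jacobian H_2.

step 1: x^-=[-2.1503, -3.0700]  P^-=[0.7385 0.2413; 0.2413 0.8900]  H_jac=[-0.5476 0.0000; 0.0000 0.0715]  S=[0.6815 -0.0275; -0.0275 0.1446]  K=[-0.5932 0.0068; -0.1775 0.4067]  nu=[0.2167, -0.8726]  x^+=[-2.2848, -3.4633]  P^+=[0.4985 0.1625; 0.1625 0.8407]
step 2: x^-=[-3.2891, -3.4633]  P^-=[0.9135 0.4323; 0.4323 1.0607]  H_jac=[-0.9891 0.0000; 0.0000 -0.3162]  S=[1.3537 0.1172; 0.1172 0.2461]  K=[-0.6460 -0.2478; -0.2063 -1.2648]  nu=[0.5430, 2.9287]  x^+=[-4.3657, -7.2796]  P^+=[0.2959 0.0729; 0.0729 0.5482]

H_jac[0,1] = 0.0000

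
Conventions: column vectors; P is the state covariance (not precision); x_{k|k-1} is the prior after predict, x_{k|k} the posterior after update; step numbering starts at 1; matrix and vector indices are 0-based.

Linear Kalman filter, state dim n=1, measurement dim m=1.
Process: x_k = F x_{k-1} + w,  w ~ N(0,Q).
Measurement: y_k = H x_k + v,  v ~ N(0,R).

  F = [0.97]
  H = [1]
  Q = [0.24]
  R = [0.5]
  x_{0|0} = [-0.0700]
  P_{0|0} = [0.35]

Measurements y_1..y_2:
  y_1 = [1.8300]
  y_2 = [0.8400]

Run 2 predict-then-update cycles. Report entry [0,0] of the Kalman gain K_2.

step 1: x^-=[-0.0679]  P^-=[0.5693]  S=[1.0693]  K=[0.5324]  nu=[1.8979]  x^+=[0.9426]  P^+=[0.2662]
step 2: x^-=[0.9143]  P^-=[0.4905]  S=[0.9905]  K=[0.4952]  nu=[-0.0743]  x^+=[0.8775]  P^+=[0.2476]

K[0,0] = 0.4952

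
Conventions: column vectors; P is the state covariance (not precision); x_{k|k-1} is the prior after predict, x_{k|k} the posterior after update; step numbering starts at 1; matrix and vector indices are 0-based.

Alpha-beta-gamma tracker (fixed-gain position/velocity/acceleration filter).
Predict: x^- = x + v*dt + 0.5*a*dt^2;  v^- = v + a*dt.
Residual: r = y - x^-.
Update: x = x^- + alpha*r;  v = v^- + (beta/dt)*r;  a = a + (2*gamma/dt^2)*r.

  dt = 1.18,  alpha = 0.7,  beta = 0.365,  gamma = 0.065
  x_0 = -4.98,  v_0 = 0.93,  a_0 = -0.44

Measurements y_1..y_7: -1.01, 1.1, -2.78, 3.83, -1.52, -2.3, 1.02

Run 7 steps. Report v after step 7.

v_post = -0.6242

step 1: x_pred=-4.1889  r=3.1789  x^+=-1.9637  v^+=1.3941  a^+=-0.1432
step 2: x_pred=-0.4183  r=1.5183  x^+=0.6445  v^+=1.6948  a^+=-0.0014
step 3: x_pred=2.6433  r=-5.4233  x^+=-1.1530  v^+=0.0155  a^+=-0.5078
step 4: x_pred=-1.4882  r=5.3182  x^+=2.2345  v^+=1.0614  a^+=-0.0113
step 5: x_pred=3.4791  r=-4.9991  x^+=-0.0203  v^+=-0.4983  a^+=-0.4780
step 6: x_pred=-0.9410  r=-1.3590  x^+=-1.8923  v^+=-1.4827  a^+=-0.6049
step 7: x_pred=-4.0630  r=5.0830  x^+=-0.5049  v^+=-0.6242  a^+=-0.1303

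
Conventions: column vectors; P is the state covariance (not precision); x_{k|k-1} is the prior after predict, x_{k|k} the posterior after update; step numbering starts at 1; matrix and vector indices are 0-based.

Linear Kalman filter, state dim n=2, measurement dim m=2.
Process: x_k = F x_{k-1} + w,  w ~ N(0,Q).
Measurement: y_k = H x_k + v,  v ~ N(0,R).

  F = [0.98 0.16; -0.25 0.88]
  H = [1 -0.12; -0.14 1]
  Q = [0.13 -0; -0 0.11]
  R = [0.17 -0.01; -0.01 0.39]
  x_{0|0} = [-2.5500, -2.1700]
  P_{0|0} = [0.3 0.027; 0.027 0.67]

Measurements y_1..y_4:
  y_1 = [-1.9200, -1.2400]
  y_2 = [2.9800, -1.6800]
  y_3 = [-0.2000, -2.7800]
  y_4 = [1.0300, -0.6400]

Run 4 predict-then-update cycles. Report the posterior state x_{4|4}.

x_post = [0.3922, -1.2065]

step 1: x^-=[-2.8462, -1.2721]  P^-=[0.4437 0.0430; 0.0430 0.6357]  S=[0.6126 -0.1046; -0.1046 1.0224]  K=[0.7255 0.0556; 0.0519 0.6212]  nu=[0.7735, -0.3664]  x^+=[-2.3054, -1.4596]  P^+=[0.1266 0.0322; 0.0322 0.2463]
step 2: x^-=[-2.4928, -0.7081]  P^-=[0.2680 0.0301; 0.0301 0.2945]  S=[0.4350 -0.0523; -0.0523 0.6813]  K=[0.6121 0.0360; 0.0395 0.4291]  nu=[5.3878, -1.3209]  x^+=[0.7575, -1.0621]  P^+=[0.1064 0.0228; 0.0228 0.1701]
step 3: x^-=[0.5724, -1.1240]  P^-=[0.2437 0.0167; 0.0167 0.2384]  S=[0.4132 -0.0558; -0.0558 0.6285]  K=[0.5884 0.0244; 0.0221 0.3775]  nu=[-0.9073, -1.5759]  x^+=[0.0000, -1.7389]  P^+=[0.1019 0.0179; 0.0179 0.1495]
step 4: x^-=[-0.2782, -1.5303]  P^-=[0.2373 0.0108; 0.0108 0.2243]  S=[0.4080 -0.0591; -0.0591 0.6159]  K=[0.5814 0.0194; 0.0132 0.3629]  nu=[1.1245, 0.8513]  x^+=[0.3922, -1.2065]  P^+=[0.1005 0.0158; 0.0158 0.1436]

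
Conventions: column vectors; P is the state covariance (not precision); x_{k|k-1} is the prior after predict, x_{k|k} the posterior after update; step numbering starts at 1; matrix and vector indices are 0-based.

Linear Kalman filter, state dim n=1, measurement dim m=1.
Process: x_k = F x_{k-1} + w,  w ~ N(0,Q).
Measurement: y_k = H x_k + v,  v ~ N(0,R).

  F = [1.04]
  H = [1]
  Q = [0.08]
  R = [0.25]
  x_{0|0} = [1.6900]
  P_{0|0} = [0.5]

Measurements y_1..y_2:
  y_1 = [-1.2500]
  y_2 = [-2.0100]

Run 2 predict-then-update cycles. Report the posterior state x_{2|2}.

step 1: x^-=[1.7576]  P^-=[0.6208]  S=[0.8708]  K=[0.7129]  nu=[-3.0076]  x^+=[-0.3865]  P^+=[0.1782]
step 2: x^-=[-0.4020]  P^-=[0.2728]  S=[0.5228]  K=[0.5218]  nu=[-1.6080]  x^+=[-1.2410]  P^+=[0.1304]

x_post = [-1.2410]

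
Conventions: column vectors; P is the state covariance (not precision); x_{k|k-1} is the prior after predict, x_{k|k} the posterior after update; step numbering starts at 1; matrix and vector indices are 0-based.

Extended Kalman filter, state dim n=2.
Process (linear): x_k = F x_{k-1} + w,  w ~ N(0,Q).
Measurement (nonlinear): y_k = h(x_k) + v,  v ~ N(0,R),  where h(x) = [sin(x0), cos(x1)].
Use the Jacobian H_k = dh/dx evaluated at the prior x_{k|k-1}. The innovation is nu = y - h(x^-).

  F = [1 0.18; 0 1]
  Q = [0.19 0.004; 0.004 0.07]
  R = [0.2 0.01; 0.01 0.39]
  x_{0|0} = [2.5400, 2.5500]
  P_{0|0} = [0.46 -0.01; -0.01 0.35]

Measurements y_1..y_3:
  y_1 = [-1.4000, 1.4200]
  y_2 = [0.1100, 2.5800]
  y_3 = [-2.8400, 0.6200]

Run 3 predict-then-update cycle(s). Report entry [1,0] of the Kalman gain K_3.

step 1: x^-=[2.9990, 2.5500]  P^-=[0.6577 0.0570; 0.0570 0.4200]  H_jac=[-0.9899 0.0000; 0.0000 -0.5577]  S=[0.8445 0.0415; 0.0415 0.5206]  K=[-0.7710 0.0003; -0.0449 -0.4463]  nu=[-1.5421, 2.2501]  x^+=[4.1888, 1.6150]  P^+=[0.1558 0.0136; 0.0136 0.3129]
step 2: x^-=[4.4795, 1.6150]  P^-=[0.3608 0.0739; 0.0739 0.3829]  H_jac=[-0.2308 0.0000; 0.0000 -0.9990]  S=[0.2192 0.0270; 0.0270 0.7722]  K=[-0.3697 -0.0827; -0.0168 -0.4948]  nu=[1.0830, 2.6242]  x^+=[3.8621, 0.2983]  P^+=[0.3239 0.0360; 0.0360 0.1933]
step 3: x^-=[3.9158, 0.2983]  P^-=[0.5331 0.0748; 0.0748 0.2633]  H_jac=[-0.7150 0.0000; 0.0000 -0.2939]  S=[0.4725 0.0257; 0.0257 0.4127]  K=[-0.8065 -0.0030; -0.1033 -0.1811]  nu=[-2.1408, -0.3358]  x^+=[5.6434, 0.5802]  P^+=[0.2256 0.0314; 0.0314 0.2438]

K[1,0] = -0.1033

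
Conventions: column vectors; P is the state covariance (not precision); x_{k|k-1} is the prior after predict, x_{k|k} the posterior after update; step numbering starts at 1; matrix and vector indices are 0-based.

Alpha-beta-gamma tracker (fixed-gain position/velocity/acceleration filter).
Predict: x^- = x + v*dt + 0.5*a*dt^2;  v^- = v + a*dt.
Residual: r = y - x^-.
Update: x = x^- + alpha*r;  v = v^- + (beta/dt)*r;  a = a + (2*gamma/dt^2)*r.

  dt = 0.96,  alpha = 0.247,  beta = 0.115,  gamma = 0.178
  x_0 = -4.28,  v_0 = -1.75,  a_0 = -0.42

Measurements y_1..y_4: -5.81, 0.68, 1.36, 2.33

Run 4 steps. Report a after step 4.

a_post = 6.3963

step 1: x_pred=-6.1535  r=0.3435  x^+=-6.0687  v^+=-2.1120  a^+=-0.2873
step 2: x_pred=-8.2286  r=8.9086  x^+=-6.0282  v^+=-1.3207  a^+=3.1540
step 3: x_pred=-5.8427  r=7.2027  x^+=-4.0636  v^+=2.5700  a^+=5.9363
step 4: x_pred=1.1390  r=1.1910  x^+=1.4332  v^+=8.4115  a^+=6.3963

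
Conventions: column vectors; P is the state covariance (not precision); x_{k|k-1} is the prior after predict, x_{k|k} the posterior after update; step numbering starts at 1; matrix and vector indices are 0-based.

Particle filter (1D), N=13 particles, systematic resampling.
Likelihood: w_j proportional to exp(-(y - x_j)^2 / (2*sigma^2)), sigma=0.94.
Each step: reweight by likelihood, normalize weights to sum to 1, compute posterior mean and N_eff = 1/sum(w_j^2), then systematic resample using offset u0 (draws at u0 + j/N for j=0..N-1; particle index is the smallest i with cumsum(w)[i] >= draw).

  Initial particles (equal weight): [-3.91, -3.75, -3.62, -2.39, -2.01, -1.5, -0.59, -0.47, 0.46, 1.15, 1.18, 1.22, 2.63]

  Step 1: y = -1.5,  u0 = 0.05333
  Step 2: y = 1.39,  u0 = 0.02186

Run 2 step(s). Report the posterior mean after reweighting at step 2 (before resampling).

post_mean = -0.0255

step 1: w=[0.0093, 0.0142, 0.0196, 0.1591, 0.2150, 0.2491, 0.1559, 0.1367, 0.0283, 0.0047, 0.0043, 0.0038, 0.0000]  mean=-1.4748  Neff=5.6143  idx=[3, 3, 4, 4, 4, 5, 5, 5, 6, 6, 7, 7, 8]
step 2: w=[0.0003, 0.0003, 0.0013, 0.0013, 0.0013, 0.0077, 0.0077, 0.0077, 0.0951, 0.0951, 0.1234, 0.1234, 0.5356]  mean=-0.0255  Neff=2.9799  idx=[7, 8, 9, 10, 10, 11, 12, 12, 12, 12, 12, 12, 12]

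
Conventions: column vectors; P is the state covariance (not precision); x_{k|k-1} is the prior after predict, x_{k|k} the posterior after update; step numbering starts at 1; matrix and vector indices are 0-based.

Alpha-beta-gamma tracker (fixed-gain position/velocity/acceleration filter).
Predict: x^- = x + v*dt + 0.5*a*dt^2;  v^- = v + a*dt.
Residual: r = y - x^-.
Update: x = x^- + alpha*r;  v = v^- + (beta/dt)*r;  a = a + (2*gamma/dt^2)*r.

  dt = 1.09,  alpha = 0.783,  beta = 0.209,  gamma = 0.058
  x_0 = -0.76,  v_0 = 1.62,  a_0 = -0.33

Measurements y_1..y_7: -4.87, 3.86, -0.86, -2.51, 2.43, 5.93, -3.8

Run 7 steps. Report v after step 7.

v_post = -0.9275

step 1: x_pred=0.8098  r=-5.6798  x^+=-3.6375  v^+=0.1712  a^+=-0.8845
step 2: x_pred=-3.9763  r=7.8363  x^+=2.1595  v^+=0.7096  a^+=-0.1194
step 3: x_pred=2.8621  r=-3.7221  x^+=-0.0523  v^+=-0.1342  a^+=-0.4829
step 4: x_pred=-0.4855  r=-2.0245  x^+=-2.0707  v^+=-1.0487  a^+=-0.6805
step 5: x_pred=-3.6181  r=6.0481  x^+=1.1176  v^+=-0.6308  a^+=-0.0900
step 6: x_pred=0.3765  r=5.5535  x^+=4.7249  v^+=0.3359  a^+=0.4522
step 7: x_pred=5.3597  r=-9.1597  x^+=-1.8124  v^+=-0.9275  a^+=-0.4421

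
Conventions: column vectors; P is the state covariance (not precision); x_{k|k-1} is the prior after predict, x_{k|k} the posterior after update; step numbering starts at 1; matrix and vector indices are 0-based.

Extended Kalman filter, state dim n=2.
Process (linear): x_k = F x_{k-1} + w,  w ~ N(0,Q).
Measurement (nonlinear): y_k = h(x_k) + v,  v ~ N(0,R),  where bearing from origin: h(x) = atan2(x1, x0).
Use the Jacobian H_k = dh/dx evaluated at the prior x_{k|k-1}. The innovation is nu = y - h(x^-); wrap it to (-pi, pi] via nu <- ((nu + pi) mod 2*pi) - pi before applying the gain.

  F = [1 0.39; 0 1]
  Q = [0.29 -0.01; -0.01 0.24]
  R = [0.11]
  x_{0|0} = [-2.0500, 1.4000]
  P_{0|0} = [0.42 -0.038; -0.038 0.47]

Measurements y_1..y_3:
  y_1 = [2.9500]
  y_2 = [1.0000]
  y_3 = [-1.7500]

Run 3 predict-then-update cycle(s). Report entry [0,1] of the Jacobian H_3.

H_jac[0,1] = 0.0448

step 1: x^-=[-1.5040, 1.4000]  P^-=[0.7518 0.1353; 0.1353 0.7100]  H_jac=[-0.3316 -0.3562]  S=[0.3147]  K=[-0.9453; -0.9462]  nu=[0.5580]  x^+=[-2.0315, 0.8720]  P^+=[0.4706 -0.1462; -0.1462 0.4282]
step 2: x^-=[-1.6914, 0.8720]  P^-=[0.7117 0.0108; 0.0108 0.6682]  H_jac=[-0.2408 -0.4671]  S=[0.2995]  K=[-0.5892; -1.0509]  nu=[-1.6656]  x^+=[-0.7101, 2.6223]  P^+=[0.6078 -0.1746; -0.1746 0.3375]
step 3: x^-=[0.3126, 2.6223]  P^-=[0.8129 -0.0530; -0.0530 0.5775]  H_jac=[-0.3760 0.0448]  S=[0.2279]  K=[-1.3518; 0.2010]  nu=[3.0810]  x^+=[-3.8522, 3.2416]  P^+=[0.3965 0.0089; 0.0089 0.5683]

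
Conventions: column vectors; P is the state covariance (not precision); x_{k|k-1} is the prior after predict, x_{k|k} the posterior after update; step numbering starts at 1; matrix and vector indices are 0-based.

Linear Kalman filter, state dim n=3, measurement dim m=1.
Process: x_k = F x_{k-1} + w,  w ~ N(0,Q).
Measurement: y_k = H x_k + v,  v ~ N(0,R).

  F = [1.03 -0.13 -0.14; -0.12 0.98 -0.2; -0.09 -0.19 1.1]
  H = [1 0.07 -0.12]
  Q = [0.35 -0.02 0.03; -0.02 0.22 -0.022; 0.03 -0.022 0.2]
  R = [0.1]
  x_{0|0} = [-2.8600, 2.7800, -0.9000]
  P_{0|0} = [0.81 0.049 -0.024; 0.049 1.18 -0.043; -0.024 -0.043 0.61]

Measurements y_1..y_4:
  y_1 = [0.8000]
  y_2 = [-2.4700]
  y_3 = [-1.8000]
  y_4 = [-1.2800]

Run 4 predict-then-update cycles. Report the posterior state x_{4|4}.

step 1: x^-=[-3.1812, 3.2476, -1.2608]  P^-=[1.2335 -0.1938 -0.1414; -0.1938 1.3935 -0.4156; -0.1414 -0.4156 1.0117]  S=[1.3686]  K=[0.9037; -0.0339; -0.2133]  nu=[3.6026]  x^+=[0.0745, 3.1255, -2.0291]  P^+=[0.1157 -0.1519 0.1224; -0.1519 1.3919 -0.4255; 0.1224 -0.4255 0.9494]
step 2: x^-=[-0.0455, 3.4598, -2.8325]  P^-=[0.5048 -0.3166 0.1251; -0.3166 1.8049 -0.9677; 0.1251 -0.9677 1.5484]  S=[0.5778]  K=[0.8092; -0.1283; -0.2222]  nu=[-3.0066]  x^+=[-2.4786, 3.8455, -2.1643]  P^+=[0.1264 -0.2566 0.2291; -0.2566 1.7954 -0.9842; 0.2291 -0.9842 1.5199]
step 3: x^-=[-2.7498, 4.4988, -2.8883]  P^-=[0.5110 -0.4187 0.2527; -0.4187 2.4640 -1.7970; 0.2527 -1.7970 2.4621]  S=[0.5695]  K=[0.7927; -0.0537; -0.2959]  nu=[0.2883]  x^+=[-2.5213, 4.4834, -2.9736]  P^+=[0.1532 -0.3945 0.3863; -0.3945 2.4624 -1.8060; 0.3863 -1.8060 2.4123]
step 4: x^-=[-2.7635, 5.2910, -3.8959]  P^-=[0.5299 -0.5617 0.4305; -0.5617 3.5028 -3.0433; 0.4305 -3.0433 3.8739]  S=[0.5721]  K=[0.7673; 0.0851; -0.4325]  nu=[0.6456]  x^+=[-2.2681, 5.3459, -4.1752]  P^+=[0.1931 -0.5991 0.6203; -0.5991 3.4987 -3.0222; 0.6203 -3.0222 3.7669]

x_post = [-2.2681, 5.3459, -4.1752]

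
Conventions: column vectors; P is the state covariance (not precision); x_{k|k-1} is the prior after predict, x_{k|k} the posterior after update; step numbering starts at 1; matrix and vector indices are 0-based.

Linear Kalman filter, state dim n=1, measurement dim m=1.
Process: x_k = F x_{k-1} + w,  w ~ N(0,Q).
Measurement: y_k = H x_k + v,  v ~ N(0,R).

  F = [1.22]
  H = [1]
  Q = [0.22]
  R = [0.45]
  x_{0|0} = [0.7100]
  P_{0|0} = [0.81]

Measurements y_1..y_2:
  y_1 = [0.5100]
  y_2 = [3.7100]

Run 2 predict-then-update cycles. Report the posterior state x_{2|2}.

x_post = [2.5713]

step 1: x^-=[0.8662]  P^-=[1.4256]  S=[1.8756]  K=[0.7601]  nu=[-0.3562]  x^+=[0.5955]  P^+=[0.3420]
step 2: x^-=[0.7265]  P^-=[0.7291]  S=[1.1791]  K=[0.6183]  nu=[2.9835]  x^+=[2.5713]  P^+=[0.2783]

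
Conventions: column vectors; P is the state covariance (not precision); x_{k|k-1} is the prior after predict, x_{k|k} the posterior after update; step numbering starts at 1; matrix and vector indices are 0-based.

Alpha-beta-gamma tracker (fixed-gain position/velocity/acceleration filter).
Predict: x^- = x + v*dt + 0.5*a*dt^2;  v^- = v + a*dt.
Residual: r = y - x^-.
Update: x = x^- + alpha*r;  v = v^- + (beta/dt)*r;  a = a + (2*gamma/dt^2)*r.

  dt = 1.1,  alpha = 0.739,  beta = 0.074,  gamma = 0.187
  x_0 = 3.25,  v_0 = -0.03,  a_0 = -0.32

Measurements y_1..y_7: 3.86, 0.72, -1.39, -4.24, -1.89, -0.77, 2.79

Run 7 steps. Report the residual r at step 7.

step 1: x_pred=3.0234  r=0.8366  x^+=3.6416  v^+=-0.3257  a^+=-0.0614
step 2: x_pred=3.2462  r=-2.5262  x^+=1.3793  v^+=-0.5632  a^+=-0.8422
step 3: x_pred=0.2502  r=-1.6402  x^+=-0.9619  v^+=-1.6000  a^+=-1.3492
step 4: x_pred=-3.5382  r=-0.7018  x^+=-4.0568  v^+=-3.1314  a^+=-1.5661
step 5: x_pred=-8.4489  r=6.5589  x^+=-3.6019  v^+=-4.4129  a^+=0.4611
step 6: x_pred=-8.1771  r=7.4071  x^+=-2.7032  v^+=-3.4074  a^+=2.7506
step 7: x_pred=-4.7872  r=7.5772  x^+=0.8123  v^+=0.1281  a^+=5.0927

resid = 7.5772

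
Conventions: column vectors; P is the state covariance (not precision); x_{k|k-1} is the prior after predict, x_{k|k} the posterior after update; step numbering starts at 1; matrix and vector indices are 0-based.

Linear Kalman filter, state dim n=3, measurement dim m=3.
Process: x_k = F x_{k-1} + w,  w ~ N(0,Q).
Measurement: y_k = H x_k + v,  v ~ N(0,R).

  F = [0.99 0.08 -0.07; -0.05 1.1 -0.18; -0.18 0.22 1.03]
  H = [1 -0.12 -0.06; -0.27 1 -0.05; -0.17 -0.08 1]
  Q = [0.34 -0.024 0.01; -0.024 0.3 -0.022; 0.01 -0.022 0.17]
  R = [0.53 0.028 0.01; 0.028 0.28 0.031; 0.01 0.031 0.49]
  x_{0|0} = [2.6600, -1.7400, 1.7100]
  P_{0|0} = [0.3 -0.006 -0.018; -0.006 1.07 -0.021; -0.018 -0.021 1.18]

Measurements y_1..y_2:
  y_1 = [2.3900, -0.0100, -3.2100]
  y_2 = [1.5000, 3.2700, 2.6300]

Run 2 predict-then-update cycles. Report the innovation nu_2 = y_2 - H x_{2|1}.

innov = [-1.1797, 3.3757, 5.4524]

step 1: x^-=[2.3745, -2.3548, 0.8997]  P^-=[0.6484 0.0687 -0.1309; 0.0687 1.6423 -0.0005; -0.1309 -0.0005 1.4810]  S=[1.2066 -0.2643 -0.3096; -0.2643 1.9327 -0.1211; -0.3096 -0.1211 2.0467]  K=[0.5311 0.0185 -0.0391; 0.0778 0.8503 -0.0080; 0.0134 0.0278 0.7382]  nu=[-0.2131, 3.0309, -3.8944]  x^+=[2.4697, 0.2371, -1.8936]  P^+=[0.2965 0.1012 0.0452; 0.1012 0.2704 0.0620; 0.0452 0.0620 0.3754]
step 2: x^-=[2.5965, 0.4782, -2.3428]  P^-=[0.6432 0.0860 0.0063; 0.0860 0.6052 0.0223; 0.0063 0.0223 0.5942]  S=[1.1630 -0.1291 -0.1305; -0.1291 0.8851 -0.0096; -0.1305 -0.0096 1.1033]  K=[0.5374 -0.0214 -0.0362; 0.0821 0.6681 -0.0214; 0.0331 0.0004 0.5399]  nu=[-1.1797, 3.3757, 5.4524]  x^+=[1.6928, 2.5200, 0.5635]  P^+=[0.2974 0.0905 0.0448; 0.0905 0.2153 0.0437; 0.0448 0.0437 0.2760]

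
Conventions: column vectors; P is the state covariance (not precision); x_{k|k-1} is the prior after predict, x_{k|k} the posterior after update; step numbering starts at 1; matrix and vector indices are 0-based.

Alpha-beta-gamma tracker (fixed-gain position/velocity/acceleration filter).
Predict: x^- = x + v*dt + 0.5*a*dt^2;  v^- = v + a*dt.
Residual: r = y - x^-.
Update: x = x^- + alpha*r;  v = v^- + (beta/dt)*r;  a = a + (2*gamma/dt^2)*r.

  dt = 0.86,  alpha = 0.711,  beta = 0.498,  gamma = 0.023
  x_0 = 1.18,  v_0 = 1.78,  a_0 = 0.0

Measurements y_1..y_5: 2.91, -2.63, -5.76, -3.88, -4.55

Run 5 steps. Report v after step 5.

step 1: x_pred=2.7108  r=0.1992  x^+=2.8524  v^+=1.8954  a^+=0.0124
step 2: x_pred=4.4870  r=-7.1170  x^+=-0.5732  v^+=-2.2152  a^+=-0.4303
step 3: x_pred=-2.6374  r=-3.1226  x^+=-4.8576  v^+=-4.3935  a^+=-0.6245
step 4: x_pred=-8.8669  r=4.9869  x^+=-5.3212  v^+=-2.0428  a^+=-0.3143
step 5: x_pred=-7.1942  r=2.6442  x^+=-5.3142  v^+=-0.7819  a^+=-0.1498

v_post = -0.7819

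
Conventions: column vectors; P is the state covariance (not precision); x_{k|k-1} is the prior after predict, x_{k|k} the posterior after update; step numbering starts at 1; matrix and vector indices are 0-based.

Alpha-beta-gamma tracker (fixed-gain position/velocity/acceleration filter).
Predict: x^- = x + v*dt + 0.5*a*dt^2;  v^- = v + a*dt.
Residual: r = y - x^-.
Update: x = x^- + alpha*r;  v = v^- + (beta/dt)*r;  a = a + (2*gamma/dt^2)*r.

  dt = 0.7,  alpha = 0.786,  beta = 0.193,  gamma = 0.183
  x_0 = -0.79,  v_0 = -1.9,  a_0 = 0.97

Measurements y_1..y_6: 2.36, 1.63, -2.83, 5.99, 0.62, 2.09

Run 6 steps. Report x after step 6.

x_post = 2.3701

step 1: x_pred=-1.8824  r=4.2424  x^+=1.4521  v^+=-0.0513  a^+=4.1388
step 2: x_pred=2.4302  r=-0.8002  x^+=1.8012  v^+=2.6252  a^+=3.5411
step 3: x_pred=4.5064  r=-7.3364  x^+=-1.2600  v^+=3.0812  a^+=-1.9388
step 4: x_pred=0.4218  r=5.5682  x^+=4.7984  v^+=3.2592  a^+=2.2203
step 5: x_pred=7.6238  r=-7.0038  x^+=2.1188  v^+=2.8824  a^+=-3.0112
step 6: x_pred=3.3988  r=-1.3088  x^+=2.3701  v^+=0.4137  a^+=-3.9887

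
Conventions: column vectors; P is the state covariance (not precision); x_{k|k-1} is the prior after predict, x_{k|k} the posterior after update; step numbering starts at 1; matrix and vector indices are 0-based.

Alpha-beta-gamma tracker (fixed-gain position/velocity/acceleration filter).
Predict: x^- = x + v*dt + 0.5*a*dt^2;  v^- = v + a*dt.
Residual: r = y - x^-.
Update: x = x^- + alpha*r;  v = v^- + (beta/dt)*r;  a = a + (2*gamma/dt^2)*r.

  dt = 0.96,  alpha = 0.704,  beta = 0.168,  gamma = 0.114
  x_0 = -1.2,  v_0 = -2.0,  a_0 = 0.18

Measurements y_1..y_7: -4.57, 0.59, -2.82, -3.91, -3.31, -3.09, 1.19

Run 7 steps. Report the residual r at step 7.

step 1: x_pred=-3.0371  r=-1.5329  x^+=-4.1162  v^+=-2.0955  a^+=-0.1992
step 2: x_pred=-6.2197  r=6.8097  x^+=-1.4257  v^+=-1.0950  a^+=1.4854
step 3: x_pred=-1.7924  r=-1.0276  x^+=-2.5158  v^+=0.1512  a^+=1.2312
step 4: x_pred=-1.8034  r=-2.1066  x^+=-3.2864  v^+=0.9645  a^+=0.7101
step 5: x_pred=-2.0333  r=-1.2767  x^+=-2.9321  v^+=1.4227  a^+=0.3942
step 6: x_pred=-1.3846  r=-1.7054  x^+=-2.5852  v^+=1.5027  a^+=-0.0277
step 7: x_pred=-1.1553  r=2.3453  x^+=0.4958  v^+=1.8866  a^+=0.5525

resid = 2.3453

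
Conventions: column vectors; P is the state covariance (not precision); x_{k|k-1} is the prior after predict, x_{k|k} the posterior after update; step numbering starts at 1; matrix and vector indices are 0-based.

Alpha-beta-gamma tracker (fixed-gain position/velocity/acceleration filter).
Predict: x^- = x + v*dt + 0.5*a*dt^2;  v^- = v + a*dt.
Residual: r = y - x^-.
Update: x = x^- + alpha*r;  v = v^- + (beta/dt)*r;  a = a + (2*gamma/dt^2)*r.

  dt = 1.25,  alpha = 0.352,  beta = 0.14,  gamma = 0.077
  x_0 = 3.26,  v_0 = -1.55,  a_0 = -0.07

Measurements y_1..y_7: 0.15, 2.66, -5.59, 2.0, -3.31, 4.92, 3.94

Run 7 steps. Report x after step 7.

step 1: x_pred=1.2678  r=-1.1178  x^+=0.8743  v^+=-1.7627  a^+=-0.1802
step 2: x_pred=-1.4698  r=4.1298  x^+=-0.0161  v^+=-1.5254  a^+=0.2269
step 3: x_pred=-1.7456  r=-3.8444  x^+=-3.0988  v^+=-1.6724  a^+=-0.1520
step 4: x_pred=-5.3081  r=7.3081  x^+=-2.7356  v^+=-1.0439  a^+=0.5682
step 5: x_pred=-3.5966  r=0.2866  x^+=-3.4957  v^+=-0.3015  a^+=0.5965
step 6: x_pred=-3.4066  r=8.3266  x^+=-0.4757  v^+=1.3767  a^+=1.4172
step 7: x_pred=2.3523  r=1.5877  x^+=2.9112  v^+=3.3259  a^+=1.5736

x_post = 2.9112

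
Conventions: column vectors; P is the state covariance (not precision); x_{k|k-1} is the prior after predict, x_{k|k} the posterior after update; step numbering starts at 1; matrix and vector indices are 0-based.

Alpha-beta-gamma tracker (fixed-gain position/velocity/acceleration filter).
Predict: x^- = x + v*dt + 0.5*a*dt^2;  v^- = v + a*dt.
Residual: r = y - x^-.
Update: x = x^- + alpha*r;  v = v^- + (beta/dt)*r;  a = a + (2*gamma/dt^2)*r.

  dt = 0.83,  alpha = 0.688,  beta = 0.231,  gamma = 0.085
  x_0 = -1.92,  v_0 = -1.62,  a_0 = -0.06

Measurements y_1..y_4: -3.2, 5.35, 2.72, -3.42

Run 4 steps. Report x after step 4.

x_post = -0.4434

step 1: x_pred=-3.2853  r=0.0853  x^+=-3.2266  v^+=-1.6461  a^+=-0.0390
step 2: x_pred=-4.6063  r=9.9563  x^+=2.2436  v^+=1.0926  a^+=2.4179
step 3: x_pred=3.9833  r=-1.2633  x^+=3.1142  v^+=2.7479  a^+=2.1062
step 4: x_pred=6.1204  r=-9.5404  x^+=-0.4434  v^+=1.8408  a^+=-0.2481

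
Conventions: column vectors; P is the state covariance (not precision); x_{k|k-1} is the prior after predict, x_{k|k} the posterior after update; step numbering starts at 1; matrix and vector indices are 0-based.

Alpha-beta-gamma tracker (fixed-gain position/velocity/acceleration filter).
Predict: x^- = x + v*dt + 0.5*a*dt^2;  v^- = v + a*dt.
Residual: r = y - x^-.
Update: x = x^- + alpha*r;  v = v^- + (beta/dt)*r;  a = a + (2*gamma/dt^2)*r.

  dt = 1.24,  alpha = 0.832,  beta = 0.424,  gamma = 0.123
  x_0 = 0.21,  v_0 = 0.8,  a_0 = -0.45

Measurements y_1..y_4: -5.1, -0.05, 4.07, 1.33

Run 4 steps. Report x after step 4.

step 1: x_pred=0.8560  r=-5.9560  x^+=-4.0994  v^+=-1.7946  a^+=-1.4029
step 2: x_pred=-7.4032  r=7.3532  x^+=-1.2853  v^+=-1.0199  a^+=-0.2265
step 3: x_pred=-2.7241  r=6.7941  x^+=2.9286  v^+=1.0225  a^+=0.8605
step 4: x_pred=4.8580  r=-3.5280  x^+=1.9227  v^+=0.8831  a^+=0.2961

x_post = 1.9227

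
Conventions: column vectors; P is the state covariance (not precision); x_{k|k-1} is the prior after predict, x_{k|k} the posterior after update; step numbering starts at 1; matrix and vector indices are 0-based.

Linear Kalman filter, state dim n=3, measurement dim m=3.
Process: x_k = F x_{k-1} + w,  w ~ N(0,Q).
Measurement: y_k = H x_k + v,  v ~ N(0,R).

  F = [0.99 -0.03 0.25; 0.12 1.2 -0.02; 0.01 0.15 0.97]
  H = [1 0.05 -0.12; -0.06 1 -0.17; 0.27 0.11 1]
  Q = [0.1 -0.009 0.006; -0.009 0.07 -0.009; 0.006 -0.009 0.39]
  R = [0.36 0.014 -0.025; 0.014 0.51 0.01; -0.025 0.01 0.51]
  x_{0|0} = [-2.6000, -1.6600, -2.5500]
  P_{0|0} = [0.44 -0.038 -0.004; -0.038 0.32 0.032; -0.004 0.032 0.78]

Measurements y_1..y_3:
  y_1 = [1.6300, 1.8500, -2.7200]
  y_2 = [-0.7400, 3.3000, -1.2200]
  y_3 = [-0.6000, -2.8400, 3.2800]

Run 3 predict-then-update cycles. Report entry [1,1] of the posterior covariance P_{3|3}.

step 1: x^-=[-3.1617, -2.2530, -2.7485]  P^-=[0.5801 -0.0076 0.1889; -0.0076 0.5250 0.0695; 0.1889 0.0695 1.1403]  S=[0.9109 -0.0185 0.1820; -0.0185 1.0511 -0.0892; 0.1820 -0.0892 1.8157]  K=[0.5848 -0.0496 0.1287; 0.0028 0.4966 0.0931; -0.0733 -0.0739 0.6640]  nu=[4.5745, 3.4461, 1.1300]  x^+=[-0.5121, -0.4236, -2.5882]  P^+=[0.2063 -0.0043 -0.0047; -0.0043 0.2582 0.0251; -0.0047 0.0251 0.3382]
step 2: x^-=[-1.1413, -0.5180, -2.5792]  P^-=[0.3211 0.0070 0.0840; 0.0070 0.4426 0.0597; 0.0840 0.0597 0.7213]  S=[0.6724 0.0172 0.0619; 0.0172 0.9552 -0.0176; 0.0619 -0.0176 1.3189]  K=[0.4540 -0.0340 0.1082; 0.0128 0.4537 0.0890; -0.0504 -0.0597 0.5706]  nu=[0.1177, 3.3110, 1.7243]  x^+=[-1.0138, 1.1393, -1.7990]  P^+=[0.1603 -0.0002 0.0003; -0.0002 0.2365 0.0237; 0.0003 0.0237 0.2890]
step 3: x^-=[-1.4876, 1.2815, -1.5843]  P^-=[0.2752 0.0069 0.0770; 0.0069 0.4117 0.0557; 0.0770 0.0557 0.6741]  S=[0.6274 0.0190 0.0481; 0.0190 0.9240 -0.0155; 0.0481 -0.0155 1.2634]  K=[0.4173 -0.0314 0.1041; 0.0134 0.4361 0.0862; -0.0426 -0.0586 0.5558]  nu=[0.6334, -4.4801, 5.1250]  x^+=[-0.5491, -0.2218, 1.4997]  P^+=[0.1475 0.0001 0.0025; 0.0001 0.2274 0.0230; 0.0025 0.0230 0.2807]

P_post[1,1] = 0.2274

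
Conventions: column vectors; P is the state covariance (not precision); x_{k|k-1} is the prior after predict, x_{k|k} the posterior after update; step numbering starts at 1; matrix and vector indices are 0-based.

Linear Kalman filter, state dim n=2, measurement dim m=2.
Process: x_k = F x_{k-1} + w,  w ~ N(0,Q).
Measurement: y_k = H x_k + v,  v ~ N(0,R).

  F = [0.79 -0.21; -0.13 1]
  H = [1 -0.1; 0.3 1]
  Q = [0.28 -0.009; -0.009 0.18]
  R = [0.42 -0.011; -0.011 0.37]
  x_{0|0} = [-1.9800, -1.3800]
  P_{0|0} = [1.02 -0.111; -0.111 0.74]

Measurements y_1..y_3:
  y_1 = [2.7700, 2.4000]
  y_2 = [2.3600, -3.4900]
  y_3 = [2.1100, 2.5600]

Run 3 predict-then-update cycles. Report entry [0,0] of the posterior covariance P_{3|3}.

step 1: x^-=[-1.2744, -1.1226]  P^-=[0.9860 -0.3599; -0.3599 0.9661]  S=[1.4877 -0.1609; -0.1609 1.2089]  K=[0.6912 0.0390; -0.2334 0.6788]  nu=[3.9321, 3.9049]  x^+=[1.5958, 0.6100]  P^+=[0.2821 -0.0778; -0.0778 0.2771]
step 2: x^-=[1.1326, 0.4026]  P^-=[0.4941 -0.1597; -0.1597 0.4821]  S=[0.9509 -0.0659; -0.0659 0.8007]  K=[0.5385 0.0300; -0.1821 0.5272]  nu=[1.2677, -4.2323]  x^+=[1.6884, -2.0596]  P^+=[0.2198 -0.0608; -0.0608 0.2153]
step 3: x^-=[1.7664, -2.2791]  P^-=[0.4468 -0.1264; -0.1264 0.4148]  S=[0.8963 -0.0411; -0.0411 0.7492]  K=[0.5144 0.0384; -0.1647 0.4940]  nu=[0.1157, 4.3092]  x^+=[1.9912, -0.1693]  P^+=[0.2102 -0.0545; -0.0545 0.2010]

P_post[0,0] = 0.2102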